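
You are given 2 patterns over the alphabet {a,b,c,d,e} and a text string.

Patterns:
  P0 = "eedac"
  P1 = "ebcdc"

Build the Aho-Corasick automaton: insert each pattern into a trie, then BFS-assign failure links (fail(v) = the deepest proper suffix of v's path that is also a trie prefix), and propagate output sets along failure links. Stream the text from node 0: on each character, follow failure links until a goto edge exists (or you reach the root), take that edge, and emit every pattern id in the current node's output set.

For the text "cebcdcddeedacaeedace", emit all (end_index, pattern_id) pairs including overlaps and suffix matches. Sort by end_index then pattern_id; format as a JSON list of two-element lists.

Build automaton:
Trie (insert patterns):
  0='ε' goto e→1
  1='e' goto b→6 e→2
  2='ee' goto d→3
  3='eed' goto a→4
  4='eeda' goto c→5
  5='eedac' goto ·  ←P0
  6='eb' goto c→7
  7='ebc' goto d→8
  8='ebcd' goto c→9
  9='ebcdc' goto ·  ←P1

Failure links (BFS by depth):
  n1('e'): parent n0 fail=0; on 'e' 0 → fail=0;  out ∅∪∅=∅
  n2('ee'): parent n1 fail=0; on 'e' 0 → fail=1;  out ∅∪∅=∅
  n6('eb'): parent n1 fail=0; on 'b' 0 → fail=0;  out ∅∪∅=∅
  n3('eed'): parent n2 fail=1; on 'd' 1→0 → fail=0;  out ∅∪∅=∅
  n7('ebc'): parent n6 fail=0; on 'c' 0 → fail=0;  out ∅∪∅=∅
  n4('eeda'): parent n3 fail=0; on 'a' 0 → fail=0;  out ∅∪∅=∅
  n8('ebcd'): parent n7 fail=0; on 'd' 0 → fail=0;  out ∅∪∅=∅
  n5('eedac'): parent n4 fail=0; on 'c' 0 → fail=0;  out {0}∪∅={0}
  n9('ebcdc'): parent n8 fail=0; on 'c' 0 → fail=0;  out {1}∪∅={1}

Run:
pos 0 'c': at 0
pos 1 'e': at 1
pos 2 'b': at 6
pos 3 'c': at 7
pos 4 'd': at 8
pos 5 'c': at 9  emit P1@[1:5]
pos 6 'd': at 0 ·f
pos 7 'd': at 0
pos 8 'e': at 1
pos 9 'e': at 2
pos 10 'd': at 3
pos 11 'a': at 4
pos 12 'c': at 5  emit P0@[8:12]
pos 13 'a': at 0 ·f
pos 14 'e': at 1
pos 15 'e': at 2
pos 16 'd': at 3
pos 17 'a': at 4
pos 18 'c': at 5  emit P0@[14:18]
pos 19 'e': at 1 ·f

Result: [[5,1],[12,0],[18,0]]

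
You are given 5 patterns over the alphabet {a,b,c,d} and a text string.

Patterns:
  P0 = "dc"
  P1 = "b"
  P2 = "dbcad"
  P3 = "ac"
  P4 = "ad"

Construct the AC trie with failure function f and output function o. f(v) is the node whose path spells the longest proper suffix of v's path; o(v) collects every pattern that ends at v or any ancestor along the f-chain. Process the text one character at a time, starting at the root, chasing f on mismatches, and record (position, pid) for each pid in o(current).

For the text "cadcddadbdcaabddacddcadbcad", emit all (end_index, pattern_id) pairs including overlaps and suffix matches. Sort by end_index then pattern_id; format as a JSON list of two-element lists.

Build automaton:
Trie (insert patterns):
  0='ε' goto a→8 b→3 d→1
  1='d' goto b→4 c→2
  2='dc' goto ·  [P0 ends]
  3='b' goto ·  [P1 ends]
  4='db' goto c→5
  5='dbc' goto a→6
  6='dbca' goto d→7
  7='dbcad' goto ·  [P2 ends]
  8='a' goto c→9 d→10
  9='ac' goto ·  [P3 ends]
  10='ad' goto ·  [P4 ends]

Failure links (BFS by depth):
  fail(1) 'd': from fail(0)=0 chase 'd': 0 ⇒ 0;  out=∅∪out(0)=∅
  fail(3) 'b': from fail(0)=0 chase 'b': 0 ⇒ 0;  out={1}∪out(0)={1}
  fail(8) 'a': from fail(0)=0 chase 'a': 0 ⇒ 0;  out=∅∪out(0)=∅
  fail(2) 'dc': from fail(1)=0 chase 'c': 0 ⇒ 0;  out={0}∪out(0)={0}
  fail(4) 'db': from fail(1)=0 chase 'b': 0 ⇒ 3;  out=∅∪out(3)={1}
  fail(9) 'ac': from fail(8)=0 chase 'c': 0 ⇒ 0;  out={3}∪out(0)={3}
  fail(10) 'ad': from fail(8)=0 chase 'd': 0 ⇒ 1;  out={4}∪out(1)={4}
  fail(5) 'dbc': from fail(4)=3 chase 'c': 3→0 ⇒ 0;  out=∅∪out(0)=∅
  fail(6) 'dbca': from fail(5)=0 chase 'a': 0 ⇒ 8;  out=∅∪out(8)=∅
  fail(7) 'dbcad': from fail(6)=8 chase 'd': 8 ⇒ 10;  out={2}∪out(10)={2,4}

Scan:
[0] read 'c'  n0⇒n0
[1] read 'a'  n0⇒n8
[2] read 'd'  n8⇒n10  → match P4@[1:2]
[3] read 'c'  n10⇒n2 ·f  → match P0@[2:3]
[4] read 'd'  n2⇒n1 ·f
[5] read 'd'  n1⇒n1 ·f
[6] read 'a'  n1⇒n8 ·f
[7] read 'd'  n8⇒n10  → match P4@[6:7]
[8] read 'b'  n10⇒n4 ·f  → match P1@[8:8]
[9] read 'd'  n4⇒n1 ·f
[10] read 'c'  n1⇒n2  → match P0@[9:10]
[11] read 'a'  n2⇒n8 ·f
[12] read 'a'  n8⇒n8 ·f
[13] read 'b'  n8⇒n3 ·f  → match P1@[13:13]
[14] read 'd'  n3⇒n1 ·f
[15] read 'd'  n1⇒n1 ·f
[16] read 'a'  n1⇒n8 ·f
[17] read 'c'  n8⇒n9  → match P3@[16:17]
[18] read 'd'  n9⇒n1 ·f
[19] read 'd'  n1⇒n1 ·f
[20] read 'c'  n1⇒n2  → match P0@[19:20]
[21] read 'a'  n2⇒n8 ·f
[22] read 'd'  n8⇒n10  → match P4@[21:22]
[23] read 'b'  n10⇒n4 ·f  → match P1@[23:23]
[24] read 'c'  n4⇒n5
[25] read 'a'  n5⇒n6
[26] read 'd'  n6⇒n7  → match P2@[22:26],P4@[25:26]

All matches (sorted): [[2,4],[3,0],[7,4],[8,1],[10,0],[13,1],[17,3],[20,0],[22,4],[23,1],[26,2],[26,4]]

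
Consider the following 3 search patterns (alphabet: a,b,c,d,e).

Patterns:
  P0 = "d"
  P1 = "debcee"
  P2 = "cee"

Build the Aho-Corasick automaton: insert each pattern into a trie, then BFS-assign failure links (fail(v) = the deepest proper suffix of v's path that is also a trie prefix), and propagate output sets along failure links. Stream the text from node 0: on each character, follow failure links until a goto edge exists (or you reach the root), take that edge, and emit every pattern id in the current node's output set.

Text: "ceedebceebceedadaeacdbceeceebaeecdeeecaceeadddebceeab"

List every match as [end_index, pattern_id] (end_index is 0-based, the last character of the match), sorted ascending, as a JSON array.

Construct AC machine:
Trie nodes:
  0='ε' goto c→7 d→1
  1='d' goto e→2  [P0 ends]
  2='de' goto b→3
  3='deb' goto c→4
  4='debc' goto e→5
  5='debce' goto e→6
  6='debcee' goto ·  [P1 ends]
  7='c' goto e→8
  8='ce' goto e→9
  9='cee' goto ·  [P2 ends]

BFS fail/out derivation:
  fail(1) 'd': from fail(0)=0 chase 'd': 0 ⇒ 0;  out={0}∪out(0)={0}
  fail(7) 'c': from fail(0)=0 chase 'c': 0 ⇒ 0;  out=∅∪out(0)=∅
  fail(2) 'de': from fail(1)=0 chase 'e': 0 ⇒ 0;  out=∅∪out(0)=∅
  fail(8) 'ce': from fail(7)=0 chase 'e': 0 ⇒ 0;  out=∅∪out(0)=∅
  fail(3) 'deb': from fail(2)=0 chase 'b': 0 ⇒ 0;  out=∅∪out(0)=∅
  fail(9) 'cee': from fail(8)=0 chase 'e': 0 ⇒ 0;  out={2}∪out(0)={2}
  fail(4) 'debc': from fail(3)=0 chase 'c': 0 ⇒ 7;  out=∅∪out(7)=∅
  fail(5) 'debce': from fail(4)=7 chase 'e': 7 ⇒ 8;  out=∅∪out(8)=∅
  fail(6) 'debcee': from fail(5)=8 chase 'e': 8 ⇒ 9;  out={1}∪out(9)={1,2}

Text stream:
pos 0 'c': at 7
pos 1 'e': at 8
pos 2 'e': at 9  emit P2@[0:2]
pos 3 'd': at 1 (fail-walked)  emit P0@[3:3]
pos 4 'e': at 2
pos 5 'b': at 3
pos 6 'c': at 4
pos 7 'e': at 5
pos 8 'e': at 6  emit P1@[3:8],P2@[6:8]
pos 9 'b': at 0 (fail-walked)
pos 10 'c': at 7
pos 11 'e': at 8
pos 12 'e': at 9  emit P2@[10:12]
pos 13 'd': at 1 (fail-walked)  emit P0@[13:13]
pos 14 'a': at 0 (fail-walked)
pos 15 'd': at 1  emit P0@[15:15]
pos 16 'a': at 0 (fail-walked)
pos 17 'e': at 0
pos 18 'a': at 0
pos 19 'c': at 7
pos 20 'd': at 1 (fail-walked)  emit P0@[20:20]
pos 21 'b': at 0 (fail-walked)
pos 22 'c': at 7
pos 23 'e': at 8
pos 24 'e': at 9  emit P2@[22:24]
pos 25 'c': at 7 (fail-walked)
pos 26 'e': at 8
pos 27 'e': at 9  emit P2@[25:27]
pos 28 'b': at 0 (fail-walked)
pos 29 'a': at 0
pos 30 'e': at 0
pos 31 'e': at 0
pos 32 'c': at 7
pos 33 'd': at 1 (fail-walked)  emit P0@[33:33]
pos 34 'e': at 2
pos 35 'e': at 0 (fail-walked)
pos 36 'e': at 0
pos 37 'c': at 7
pos 38 'a': at 0 (fail-walked)
pos 39 'c': at 7
pos 40 'e': at 8
pos 41 'e': at 9  emit P2@[39:41]
pos 42 'a': at 0 (fail-walked)
pos 43 'd': at 1  emit P0@[43:43]
pos 44 'd': at 1 (fail-walked)  emit P0@[44:44]
pos 45 'd': at 1 (fail-walked)  emit P0@[45:45]
pos 46 'e': at 2
pos 47 'b': at 3
pos 48 'c': at 4
pos 49 'e': at 5
pos 50 'e': at 6  emit P1@[45:50],P2@[48:50]
pos 51 'a': at 0 (fail-walked)
pos 52 'b': at 0

All matches (sorted): [[2,2],[3,0],[8,1],[8,2],[12,2],[13,0],[15,0],[20,0],[24,2],[27,2],[33,0],[41,2],[43,0],[44,0],[45,0],[50,1],[50,2]]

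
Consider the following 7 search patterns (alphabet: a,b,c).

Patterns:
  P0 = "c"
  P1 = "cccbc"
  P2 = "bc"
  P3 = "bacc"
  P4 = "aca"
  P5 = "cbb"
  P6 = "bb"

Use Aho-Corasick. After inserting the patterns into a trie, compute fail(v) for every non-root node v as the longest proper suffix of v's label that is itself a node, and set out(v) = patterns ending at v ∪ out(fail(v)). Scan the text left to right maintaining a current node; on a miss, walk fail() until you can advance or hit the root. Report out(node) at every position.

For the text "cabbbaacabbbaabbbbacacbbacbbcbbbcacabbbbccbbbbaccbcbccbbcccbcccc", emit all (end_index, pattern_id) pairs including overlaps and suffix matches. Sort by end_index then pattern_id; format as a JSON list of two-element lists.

Construct AC machine:
Trie (insert patterns):
  n0 'ε': a→11 b→6 c→1
  n1 'c': b→14 c→2  ←P0
  n2 'cc': c→3
  n3 'ccc': b→4
  n4 'cccb': c→5
  n5 'cccbc': ·  ←P1
  n6 'b': a→8 b→16 c→7
  n7 'bc': ·  ←P2
  n8 'ba': c→9
  n9 'bac': c→10
  n10 'bacc': ·  ←P3
  n11 'a': c→12
  n12 'ac': a→13
  n13 'aca': ·  ←P4
  n14 'cb': b→15
  n15 'cbb': ·  ←P5
  n16 'bb': ·  ←P6

BFS fail/out derivation:
  n1('c'): parent n0 fail=0; on 'c' 0 → fail=0;  out {0}∪∅={0}
  n6('b'): parent n0 fail=0; on 'b' 0 → fail=0;  out ∅∪∅=∅
  n11('a'): parent n0 fail=0; on 'a' 0 → fail=0;  out ∅∪∅=∅
  n2('cc'): parent n1 fail=0; on 'c' 0 → fail=1;  out ∅∪{0}={0}
  n7('bc'): parent n6 fail=0; on 'c' 0 → fail=1;  out {2}∪{0}={0,2}
  n8('ba'): parent n6 fail=0; on 'a' 0 → fail=11;  out ∅∪∅=∅
  n12('ac'): parent n11 fail=0; on 'c' 0 → fail=1;  out ∅∪{0}={0}
  n14('cb'): parent n1 fail=0; on 'b' 0 → fail=6;  out ∅∪∅=∅
  n16('bb'): parent n6 fail=0; on 'b' 0 → fail=6;  out {6}∪∅={6}
  n3('ccc'): parent n2 fail=1; on 'c' 1 → fail=2;  out ∅∪{0}={0}
  n9('bac'): parent n8 fail=11; on 'c' 11 → fail=12;  out ∅∪{0}={0}
  n13('aca'): parent n12 fail=1; on 'a' 1→0 → fail=11;  out {4}∪∅={4}
  n15('cbb'): parent n14 fail=6; on 'b' 6 → fail=16;  out {5}∪{6}={5,6}
  n4('cccb'): parent n3 fail=2; on 'b' 2→1 → fail=14;  out ∅∪∅=∅
  n10('bacc'): parent n9 fail=12; on 'c' 12→1 → fail=2;  out {3}∪{0}={0,3}
  n5('cccbc'): parent n4 fail=14; on 'c' 14→6 → fail=7;  out {1}∪{0,2}={0,1,2}

Scan:
[0] read 'c'  n0⇒n1  ** P0@[0:0]
[1] read 'a'  n1⇒n11 (via fail)
[2] read 'b'  n11⇒n6 (via fail)
[3] read 'b'  n6⇒n16  ** P6@[2:3]
[4] read 'b'  n16⇒n16 (via fail)  ** P6@[3:4]
[5] read 'a'  n16⇒n8 (via fail)
[6] read 'a'  n8⇒n11 (via fail)
[7] read 'c'  n11⇒n12  ** P0@[7:7]
[8] read 'a'  n12⇒n13  ** P4@[6:8]
[9] read 'b'  n13⇒n6 (via fail)
[10] read 'b'  n6⇒n16  ** P6@[9:10]
[11] read 'b'  n16⇒n16 (via fail)  ** P6@[10:11]
[12] read 'a'  n16⇒n8 (via fail)
[13] read 'a'  n8⇒n11 (via fail)
[14] read 'b'  n11⇒n6 (via fail)
[15] read 'b'  n6⇒n16  ** P6@[14:15]
[16] read 'b'  n16⇒n16 (via fail)  ** P6@[15:16]
[17] read 'b'  n16⇒n16 (via fail)  ** P6@[16:17]
[18] read 'a'  n16⇒n8 (via fail)
[19] read 'c'  n8⇒n9  ** P0@[19:19]
[20] read 'a'  n9⇒n13 (via fail)  ** P4@[18:20]
[21] read 'c'  n13⇒n12 (via fail)  ** P0@[21:21]
[22] read 'b'  n12⇒n14 (via fail)
[23] read 'b'  n14⇒n15  ** P5@[21:23],P6@[22:23]
[24] read 'a'  n15⇒n8 (via fail)
[25] read 'c'  n8⇒n9  ** P0@[25:25]
[26] read 'b'  n9⇒n14 (via fail)
[27] read 'b'  n14⇒n15  ** P5@[25:27],P6@[26:27]
[28] read 'c'  n15⇒n7 (via fail)  ** P0@[28:28],P2@[27:28]
[29] read 'b'  n7⇒n14 (via fail)
[30] read 'b'  n14⇒n15  ** P5@[28:30],P6@[29:30]
[31] read 'b'  n15⇒n16 (via fail)  ** P6@[30:31]
[32] read 'c'  n16⇒n7 (via fail)  ** P0@[32:32],P2@[31:32]
[33] read 'a'  n7⇒n11 (via fail)
[34] read 'c'  n11⇒n12  ** P0@[34:34]
[35] read 'a'  n12⇒n13  ** P4@[33:35]
[36] read 'b'  n13⇒n6 (via fail)
[37] read 'b'  n6⇒n16  ** P6@[36:37]
[38] read 'b'  n16⇒n16 (via fail)  ** P6@[37:38]
[39] read 'b'  n16⇒n16 (via fail)  ** P6@[38:39]
[40] read 'c'  n16⇒n7 (via fail)  ** P0@[40:40],P2@[39:40]
[41] read 'c'  n7⇒n2 (via fail)  ** P0@[41:41]
[42] read 'b'  n2⇒n14 (via fail)
[43] read 'b'  n14⇒n15  ** P5@[41:43],P6@[42:43]
[44] read 'b'  n15⇒n16 (via fail)  ** P6@[43:44]
[45] read 'b'  n16⇒n16 (via fail)  ** P6@[44:45]
[46] read 'a'  n16⇒n8 (via fail)
[47] read 'c'  n8⇒n9  ** P0@[47:47]
[48] read 'c'  n9⇒n10  ** P0@[48:48],P3@[45:48]
[49] read 'b'  n10⇒n14 (via fail)
[50] read 'c'  n14⇒n7 (via fail)  ** P0@[50:50],P2@[49:50]
[51] read 'b'  n7⇒n14 (via fail)
[52] read 'c'  n14⇒n7 (via fail)  ** P0@[52:52],P2@[51:52]
[53] read 'c'  n7⇒n2 (via fail)  ** P0@[53:53]
[54] read 'b'  n2⇒n14 (via fail)
[55] read 'b'  n14⇒n15  ** P5@[53:55],P6@[54:55]
[56] read 'c'  n15⇒n7 (via fail)  ** P0@[56:56],P2@[55:56]
[57] read 'c'  n7⇒n2 (via fail)  ** P0@[57:57]
[58] read 'c'  n2⇒n3  ** P0@[58:58]
[59] read 'b'  n3⇒n4
[60] read 'c'  n4⇒n5  ** P0@[60:60],P1@[56:60],P2@[59:60]
[61] read 'c'  n5⇒n2 (via fail)  ** P0@[61:61]
[62] read 'c'  n2⇒n3  ** P0@[62:62]
[63] read 'c'  n3⇒n3 (via fail)  ** P0@[63:63]

Result: [[0,0],[3,6],[4,6],[7,0],[8,4],[10,6],[11,6],[15,6],[16,6],[17,6],[19,0],[20,4],[21,0],[23,5],[23,6],[25,0],[27,5],[27,6],[28,0],[28,2],[30,5],[30,6],[31,6],[32,0],[32,2],[34,0],[35,4],[37,6],[38,6],[39,6],[40,0],[40,2],[41,0],[43,5],[43,6],[44,6],[45,6],[47,0],[48,0],[48,3],[50,0],[50,2],[52,0],[52,2],[53,0],[55,5],[55,6],[56,0],[56,2],[57,0],[58,0],[60,0],[60,1],[60,2],[61,0],[62,0],[63,0]]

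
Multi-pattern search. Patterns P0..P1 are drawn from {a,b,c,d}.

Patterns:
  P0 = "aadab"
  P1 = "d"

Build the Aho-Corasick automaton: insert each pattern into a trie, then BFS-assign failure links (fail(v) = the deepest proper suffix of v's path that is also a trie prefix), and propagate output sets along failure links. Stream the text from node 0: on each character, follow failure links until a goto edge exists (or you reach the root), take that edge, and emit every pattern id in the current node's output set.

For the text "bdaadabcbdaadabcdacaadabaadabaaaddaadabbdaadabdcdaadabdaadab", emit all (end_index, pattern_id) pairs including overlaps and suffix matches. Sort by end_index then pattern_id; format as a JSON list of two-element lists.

Build:
Trie (insert patterns):
  0='ε' goto a→1 d→6
  1='a' goto a→2
  2='aa' goto d→3
  3='aad' goto a→4
  4='aada' goto b→5
  5='aadab' goto ·  [P0 ends]
  6='d' goto ·  [P1 ends]

Failure links (BFS by depth):
  n1('a'): parent n0 fail=0; on 'a' 0 → fail=0;  out ∅∪∅=∅
  n6('d'): parent n0 fail=0; on 'd' 0 → fail=0;  out {1}∪∅={1}
  n2('aa'): parent n1 fail=0; on 'a' 0 → fail=1;  out ∅∪∅=∅
  n3('aad'): parent n2 fail=1; on 'd' 1→0 → fail=6;  out ∅∪{1}={1}
  n4('aada'): parent n3 fail=6; on 'a' 6→0 → fail=1;  out ∅∪∅=∅
  n5('aadab'): parent n4 fail=1; on 'b' 1→0 → fail=0;  out {0}∪∅={0}

Text stream:
i=0 'b': node 0→0
i=1 'd': node 0→6  emit P1@[1:1]
i=2 'a': node 6→1 (via fail)
i=3 'a': node 1→2
i=4 'd': node 2→3  emit P1@[4:4]
i=5 'a': node 3→4
i=6 'b': node 4→5  emit P0@[2:6]
i=7 'c': node 5→0 (via fail)
i=8 'b': node 0→0
i=9 'd': node 0→6  emit P1@[9:9]
i=10 'a': node 6→1 (via fail)
i=11 'a': node 1→2
i=12 'd': node 2→3  emit P1@[12:12]
i=13 'a': node 3→4
i=14 'b': node 4→5  emit P0@[10:14]
i=15 'c': node 5→0 (via fail)
i=16 'd': node 0→6  emit P1@[16:16]
i=17 'a': node 6→1 (via fail)
i=18 'c': node 1→0 (via fail)
i=19 'a': node 0→1
i=20 'a': node 1→2
i=21 'd': node 2→3  emit P1@[21:21]
i=22 'a': node 3→4
i=23 'b': node 4→5  emit P0@[19:23]
i=24 'a': node 5→1 (via fail)
i=25 'a': node 1→2
i=26 'd': node 2→3  emit P1@[26:26]
i=27 'a': node 3→4
i=28 'b': node 4→5  emit P0@[24:28]
i=29 'a': node 5→1 (via fail)
i=30 'a': node 1→2
i=31 'a': node 2→2 (via fail)
i=32 'd': node 2→3  emit P1@[32:32]
i=33 'd': node 3→6 (via fail)  emit P1@[33:33]
i=34 'a': node 6→1 (via fail)
i=35 'a': node 1→2
i=36 'd': node 2→3  emit P1@[36:36]
i=37 'a': node 3→4
i=38 'b': node 4→5  emit P0@[34:38]
i=39 'b': node 5→0 (via fail)
i=40 'd': node 0→6  emit P1@[40:40]
i=41 'a': node 6→1 (via fail)
i=42 'a': node 1→2
i=43 'd': node 2→3  emit P1@[43:43]
i=44 'a': node 3→4
i=45 'b': node 4→5  emit P0@[41:45]
i=46 'd': node 5→6 (via fail)  emit P1@[46:46]
i=47 'c': node 6→0 (via fail)
i=48 'd': node 0→6  emit P1@[48:48]
i=49 'a': node 6→1 (via fail)
i=50 'a': node 1→2
i=51 'd': node 2→3  emit P1@[51:51]
i=52 'a': node 3→4
i=53 'b': node 4→5  emit P0@[49:53]
i=54 'd': node 5→6 (via fail)  emit P1@[54:54]
i=55 'a': node 6→1 (via fail)
i=56 'a': node 1→2
i=57 'd': node 2→3  emit P1@[57:57]
i=58 'a': node 3→4
i=59 'b': node 4→5  emit P0@[55:59]

Result: [[1,1],[4,1],[6,0],[9,1],[12,1],[14,0],[16,1],[21,1],[23,0],[26,1],[28,0],[32,1],[33,1],[36,1],[38,0],[40,1],[43,1],[45,0],[46,1],[48,1],[51,1],[53,0],[54,1],[57,1],[59,0]]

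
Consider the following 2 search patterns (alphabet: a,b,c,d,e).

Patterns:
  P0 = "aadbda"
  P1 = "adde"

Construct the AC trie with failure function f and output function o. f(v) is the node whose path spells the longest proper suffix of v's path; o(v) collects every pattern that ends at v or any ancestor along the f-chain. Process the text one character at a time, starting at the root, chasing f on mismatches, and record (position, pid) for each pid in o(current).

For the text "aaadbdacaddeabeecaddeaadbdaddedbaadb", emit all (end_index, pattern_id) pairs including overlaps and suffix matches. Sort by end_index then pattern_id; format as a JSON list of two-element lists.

Build:
Trie (insert patterns):
  n0 'ε': a→1
  n1 'a': a→2 d→7
  n2 'aa': d→3
  n3 'aad': b→4
  n4 'aadb': d→5
  n5 'aadbd': a→6
  n6 'aadbda': ·  ←P0
  n7 'ad': d→8
  n8 'add': e→9
  n9 'adde': ·  ←P1

BFS fail/out derivation:
  n1('a'): parent n0 fail=0; on 'a' 0 → fail=0;  out ∅∪∅=∅
  n2('aa'): parent n1 fail=0; on 'a' 0 → fail=1;  out ∅∪∅=∅
  n7('ad'): parent n1 fail=0; on 'd' 0 → fail=0;  out ∅∪∅=∅
  n3('aad'): parent n2 fail=1; on 'd' 1 → fail=7;  out ∅∪∅=∅
  n8('add'): parent n7 fail=0; on 'd' 0 → fail=0;  out ∅∪∅=∅
  n4('aadb'): parent n3 fail=7; on 'b' 7→0 → fail=0;  out ∅∪∅=∅
  n9('adde'): parent n8 fail=0; on 'e' 0 → fail=0;  out {1}∪∅={1}
  n5('aadbd'): parent n4 fail=0; on 'd' 0 → fail=0;  out ∅∪∅=∅
  n6('aadbda'): parent n5 fail=0; on 'a' 0 → fail=1;  out {0}∪∅={0}

Scan:
[0] read 'a'  n0⇒n1
[1] read 'a'  n1⇒n2
[2] read 'a'  n2⇒n2 ·f
[3] read 'd'  n2⇒n3
[4] read 'b'  n3⇒n4
[5] read 'd'  n4⇒n5
[6] read 'a'  n5⇒n6  ** P0@[1:6]
[7] read 'c'  n6⇒n0 ·f
[8] read 'a'  n0⇒n1
[9] read 'd'  n1⇒n7
[10] read 'd'  n7⇒n8
[11] read 'e'  n8⇒n9  ** P1@[8:11]
[12] read 'a'  n9⇒n1 ·f
[13] read 'b'  n1⇒n0 ·f
[14] read 'e'  n0⇒n0
[15] read 'e'  n0⇒n0
[16] read 'c'  n0⇒n0
[17] read 'a'  n0⇒n1
[18] read 'd'  n1⇒n7
[19] read 'd'  n7⇒n8
[20] read 'e'  n8⇒n9  ** P1@[17:20]
[21] read 'a'  n9⇒n1 ·f
[22] read 'a'  n1⇒n2
[23] read 'd'  n2⇒n3
[24] read 'b'  n3⇒n4
[25] read 'd'  n4⇒n5
[26] read 'a'  n5⇒n6  ** P0@[21:26]
[27] read 'd'  n6⇒n7 ·f
[28] read 'd'  n7⇒n8
[29] read 'e'  n8⇒n9  ** P1@[26:29]
[30] read 'd'  n9⇒n0 ·f
[31] read 'b'  n0⇒n0
[32] read 'a'  n0⇒n1
[33] read 'a'  n1⇒n2
[34] read 'd'  n2⇒n3
[35] read 'b'  n3⇒n4

Matches: [[6,0],[11,1],[20,1],[26,0],[29,1]]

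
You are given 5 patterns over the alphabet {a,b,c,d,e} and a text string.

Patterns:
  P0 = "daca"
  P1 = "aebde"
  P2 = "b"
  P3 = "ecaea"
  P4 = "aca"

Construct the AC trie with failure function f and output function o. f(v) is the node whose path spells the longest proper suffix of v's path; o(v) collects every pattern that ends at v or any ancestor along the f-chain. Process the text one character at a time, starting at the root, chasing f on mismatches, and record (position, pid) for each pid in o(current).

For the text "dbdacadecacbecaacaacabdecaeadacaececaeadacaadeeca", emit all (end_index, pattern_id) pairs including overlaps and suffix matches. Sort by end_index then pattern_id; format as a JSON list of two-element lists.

Construct AC machine:
Trie nodes:
  n0 'ε': a→5 b→10 d→1 e→11
  n1 'd': a→2
  n2 'da': c→3
  n3 'dac': a→4
  n4 'daca': ·  ←P0
  n5 'a': c→16 e→6
  n6 'ae': b→7
  n7 'aeb': d→8
  n8 'aebd': e→9
  n9 'aebde': ·  ←P1
  n10 'b': ·  ←P2
  n11 'e': c→12
  n12 'ec': a→13
  n13 'eca': e→14
  n14 'ecae': a→15
  n15 'ecaea': ·  ←P3
  n16 'ac': a→17
  n17 'aca': ·  ←P4

Failure links (BFS by depth):
  n1('d'): parent n0 fail=0; on 'd' 0 → fail=0;  out ∅∪∅=∅
  n5('a'): parent n0 fail=0; on 'a' 0 → fail=0;  out ∅∪∅=∅
  n10('b'): parent n0 fail=0; on 'b' 0 → fail=0;  out {2}∪∅={2}
  n11('e'): parent n0 fail=0; on 'e' 0 → fail=0;  out ∅∪∅=∅
  n2('da'): parent n1 fail=0; on 'a' 0 → fail=5;  out ∅∪∅=∅
  n6('ae'): parent n5 fail=0; on 'e' 0 → fail=11;  out ∅∪∅=∅
  n12('ec'): parent n11 fail=0; on 'c' 0 → fail=0;  out ∅∪∅=∅
  n16('ac'): parent n5 fail=0; on 'c' 0 → fail=0;  out ∅∪∅=∅
  n3('dac'): parent n2 fail=5; on 'c' 5 → fail=16;  out ∅∪∅=∅
  n7('aeb'): parent n6 fail=11; on 'b' 11→0 → fail=10;  out ∅∪{2}={2}
  n13('eca'): parent n12 fail=0; on 'a' 0 → fail=5;  out ∅∪∅=∅
  n17('aca'): parent n16 fail=0; on 'a' 0 → fail=5;  out {4}∪∅={4}
  n4('daca'): parent n3 fail=16; on 'a' 16 → fail=17;  out {0}∪{4}={0,4}
  n8('aebd'): parent n7 fail=10; on 'd' 10→0 → fail=1;  out ∅∪∅=∅
  n14('ecae'): parent n13 fail=5; on 'e' 5 → fail=6;  out ∅∪∅=∅
  n9('aebde'): parent n8 fail=1; on 'e' 1→0 → fail=11;  out {1}∪∅={1}
  n15('ecaea'): parent n14 fail=6; on 'a' 6→11→0 → fail=5;  out {3}∪∅={3}

Scan:
pos 0 'd': at 1
pos 1 'b': at 10 (via fail)  emit P2@[1:1]
pos 2 'd': at 1 (via fail)
pos 3 'a': at 2
pos 4 'c': at 3
pos 5 'a': at 4  emit P0@[2:5],P4@[3:5]
pos 6 'd': at 1 (via fail)
pos 7 'e': at 11 (via fail)
pos 8 'c': at 12
pos 9 'a': at 13
pos 10 'c': at 16 (via fail)
pos 11 'b': at 10 (via fail)  emit P2@[11:11]
pos 12 'e': at 11 (via fail)
pos 13 'c': at 12
pos 14 'a': at 13
pos 15 'a': at 5 (via fail)
pos 16 'c': at 16
pos 17 'a': at 17  emit P4@[15:17]
pos 18 'a': at 5 (via fail)
pos 19 'c': at 16
pos 20 'a': at 17  emit P4@[18:20]
pos 21 'b': at 10 (via fail)  emit P2@[21:21]
pos 22 'd': at 1 (via fail)
pos 23 'e': at 11 (via fail)
pos 24 'c': at 12
pos 25 'a': at 13
pos 26 'e': at 14
pos 27 'a': at 15  emit P3@[23:27]
pos 28 'd': at 1 (via fail)
pos 29 'a': at 2
pos 30 'c': at 3
pos 31 'a': at 4  emit P0@[28:31],P4@[29:31]
pos 32 'e': at 6 (via fail)
pos 33 'c': at 12 (via fail)
pos 34 'e': at 11 (via fail)
pos 35 'c': at 12
pos 36 'a': at 13
pos 37 'e': at 14
pos 38 'a': at 15  emit P3@[34:38]
pos 39 'd': at 1 (via fail)
pos 40 'a': at 2
pos 41 'c': at 3
pos 42 'a': at 4  emit P0@[39:42],P4@[40:42]
pos 43 'a': at 5 (via fail)
pos 44 'd': at 1 (via fail)
pos 45 'e': at 11 (via fail)
pos 46 'e': at 11 (via fail)
pos 47 'c': at 12
pos 48 'a': at 13

Result: [[1,2],[5,0],[5,4],[11,2],[17,4],[20,4],[21,2],[27,3],[31,0],[31,4],[38,3],[42,0],[42,4]]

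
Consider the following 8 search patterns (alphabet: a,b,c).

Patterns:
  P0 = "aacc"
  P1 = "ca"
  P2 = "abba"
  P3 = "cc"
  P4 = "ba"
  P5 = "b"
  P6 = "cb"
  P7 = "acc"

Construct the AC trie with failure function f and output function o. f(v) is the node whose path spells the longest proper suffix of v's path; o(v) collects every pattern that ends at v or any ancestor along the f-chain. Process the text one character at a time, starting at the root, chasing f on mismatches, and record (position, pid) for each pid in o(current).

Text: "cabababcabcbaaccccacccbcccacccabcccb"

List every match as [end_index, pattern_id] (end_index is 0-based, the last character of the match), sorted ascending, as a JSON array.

Construct AC machine:
Trie nodes:
  n0 'ε': a→1 b→11 c→5
  n1 'a': a→2 b→7 c→14
  n2 'aa': c→3
  n3 'aac': c→4
  n4 'aacc': ·  [P0 ends]
  n5 'c': a→6 b→13 c→10
  n6 'ca': ·  [P1 ends]
  n7 'ab': b→8
  n8 'abb': a→9
  n9 'abba': ·  [P2 ends]
  n10 'cc': ·  [P3 ends]
  n11 'b': a→12  [P5 ends]
  n12 'ba': ·  [P4 ends]
  n13 'cb': ·  [P6 ends]
  n14 'ac': c→15
  n15 'acc': ·  [P7 ends]

BFS fail/out derivation:
  fail(1) 'a': from fail(0)=0 chase 'a': 0 ⇒ 0;  out=∅∪out(0)=∅
  fail(5) 'c': from fail(0)=0 chase 'c': 0 ⇒ 0;  out=∅∪out(0)=∅
  fail(11) 'b': from fail(0)=0 chase 'b': 0 ⇒ 0;  out={5}∪out(0)={5}
  fail(2) 'aa': from fail(1)=0 chase 'a': 0 ⇒ 1;  out=∅∪out(1)=∅
  fail(6) 'ca': from fail(5)=0 chase 'a': 0 ⇒ 1;  out={1}∪out(1)={1}
  fail(7) 'ab': from fail(1)=0 chase 'b': 0 ⇒ 11;  out=∅∪out(11)={5}
  fail(10) 'cc': from fail(5)=0 chase 'c': 0 ⇒ 5;  out={3}∪out(5)={3}
  fail(12) 'ba': from fail(11)=0 chase 'a': 0 ⇒ 1;  out={4}∪out(1)={4}
  fail(13) 'cb': from fail(5)=0 chase 'b': 0 ⇒ 11;  out={6}∪out(11)={5,6}
  fail(14) 'ac': from fail(1)=0 chase 'c': 0 ⇒ 5;  out=∅∪out(5)=∅
  fail(3) 'aac': from fail(2)=1 chase 'c': 1 ⇒ 14;  out=∅∪out(14)=∅
  fail(8) 'abb': from fail(7)=11 chase 'b': 11→0 ⇒ 11;  out=∅∪out(11)={5}
  fail(15) 'acc': from fail(14)=5 chase 'c': 5 ⇒ 10;  out={7}∪out(10)={3,7}
  fail(4) 'aacc': from fail(3)=14 chase 'c': 14 ⇒ 15;  out={0}∪out(15)={0,3,7}
  fail(9) 'abba': from fail(8)=11 chase 'a': 11 ⇒ 12;  out={2}∪out(12)={2,4}

Scan:
i=0 'c': node 0→5
i=1 'a': node 5→6  emit P1@[0:1]
i=2 'b': node 6→7 ·f  emit P5@[2:2]
i=3 'a': node 7→12 ·f  emit P4@[2:3]
i=4 'b': node 12→7 ·f  emit P5@[4:4]
i=5 'a': node 7→12 ·f  emit P4@[4:5]
i=6 'b': node 12→7 ·f  emit P5@[6:6]
i=7 'c': node 7→5 ·f
i=8 'a': node 5→6  emit P1@[7:8]
i=9 'b': node 6→7 ·f  emit P5@[9:9]
i=10 'c': node 7→5 ·f
i=11 'b': node 5→13  emit P5@[11:11],P6@[10:11]
i=12 'a': node 13→12 ·f  emit P4@[11:12]
i=13 'a': node 12→2 ·f
i=14 'c': node 2→3
i=15 'c': node 3→4  emit P0@[12:15],P3@[14:15],P7@[13:15]
i=16 'c': node 4→10 ·f  emit P3@[15:16]
i=17 'c': node 10→10 ·f  emit P3@[16:17]
i=18 'a': node 10→6 ·f  emit P1@[17:18]
i=19 'c': node 6→14 ·f
i=20 'c': node 14→15  emit P3@[19:20],P7@[18:20]
i=21 'c': node 15→10 ·f  emit P3@[20:21]
i=22 'b': node 10→13 ·f  emit P5@[22:22],P6@[21:22]
i=23 'c': node 13→5 ·f
i=24 'c': node 5→10  emit P3@[23:24]
i=25 'c': node 10→10 ·f  emit P3@[24:25]
i=26 'a': node 10→6 ·f  emit P1@[25:26]
i=27 'c': node 6→14 ·f
i=28 'c': node 14→15  emit P3@[27:28],P7@[26:28]
i=29 'c': node 15→10 ·f  emit P3@[28:29]
i=30 'a': node 10→6 ·f  emit P1@[29:30]
i=31 'b': node 6→7 ·f  emit P5@[31:31]
i=32 'c': node 7→5 ·f
i=33 'c': node 5→10  emit P3@[32:33]
i=34 'c': node 10→10 ·f  emit P3@[33:34]
i=35 'b': node 10→13 ·f  emit P5@[35:35],P6@[34:35]

Matches: [[1,1],[2,5],[3,4],[4,5],[5,4],[6,5],[8,1],[9,5],[11,5],[11,6],[12,4],[15,0],[15,3],[15,7],[16,3],[17,3],[18,1],[20,3],[20,7],[21,3],[22,5],[22,6],[24,3],[25,3],[26,1],[28,3],[28,7],[29,3],[30,1],[31,5],[33,3],[34,3],[35,5],[35,6]]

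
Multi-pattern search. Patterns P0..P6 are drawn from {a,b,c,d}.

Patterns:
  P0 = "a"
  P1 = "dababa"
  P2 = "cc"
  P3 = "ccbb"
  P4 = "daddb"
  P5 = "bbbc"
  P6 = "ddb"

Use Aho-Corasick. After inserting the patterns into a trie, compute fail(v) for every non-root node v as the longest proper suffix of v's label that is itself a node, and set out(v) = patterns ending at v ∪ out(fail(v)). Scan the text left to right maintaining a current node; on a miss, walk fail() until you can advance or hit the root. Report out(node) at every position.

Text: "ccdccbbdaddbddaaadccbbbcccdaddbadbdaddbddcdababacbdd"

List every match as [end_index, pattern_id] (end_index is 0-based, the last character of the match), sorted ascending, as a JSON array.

Build automaton:
Trie (insert patterns):
  0='ε' goto a→1 b→15 c→8 d→2
  1='a' goto ·  ←P0
  2='d' goto a→3 d→19
  3='da' goto b→4 d→12
  4='dab' goto a→5
  5='daba' goto b→6
  6='dabab' goto a→7
  7='dababa' goto ·  ←P1
  8='c' goto c→9
  9='cc' goto b→10  ←P2
  10='ccb' goto b→11
  11='ccbb' goto ·  ←P3
  12='dad' goto d→13
  13='dadd' goto b→14
  14='daddb' goto ·  ←P4
  15='b' goto b→16
  16='bb' goto b→17
  17='bbb' goto c→18
  18='bbbc' goto ·  ←P5
  19='dd' goto b→20
  20='ddb' goto ·  ←P6

Failure links (BFS by depth):
  n1('a'): parent n0 fail=0; on 'a' 0 → fail=0;  out {0}∪∅={0}
  n2('d'): parent n0 fail=0; on 'd' 0 → fail=0;  out ∅∪∅=∅
  n8('c'): parent n0 fail=0; on 'c' 0 → fail=0;  out ∅∪∅=∅
  n15('b'): parent n0 fail=0; on 'b' 0 → fail=0;  out ∅∪∅=∅
  n3('da'): parent n2 fail=0; on 'a' 0 → fail=1;  out ∅∪{0}={0}
  n9('cc'): parent n8 fail=0; on 'c' 0 → fail=8;  out {2}∪∅={2}
  n16('bb'): parent n15 fail=0; on 'b' 0 → fail=15;  out ∅∪∅=∅
  n19('dd'): parent n2 fail=0; on 'd' 0 → fail=2;  out ∅∪∅=∅
  n4('dab'): parent n3 fail=1; on 'b' 1→0 → fail=15;  out ∅∪∅=∅
  n10('ccb'): parent n9 fail=8; on 'b' 8→0 → fail=15;  out ∅∪∅=∅
  n12('dad'): parent n3 fail=1; on 'd' 1→0 → fail=2;  out ∅∪∅=∅
  n17('bbb'): parent n16 fail=15; on 'b' 15 → fail=16;  out ∅∪∅=∅
  n20('ddb'): parent n19 fail=2; on 'b' 2→0 → fail=15;  out {6}∪∅={6}
  n5('daba'): parent n4 fail=15; on 'a' 15→0 → fail=1;  out ∅∪{0}={0}
  n11('ccbb'): parent n10 fail=15; on 'b' 15 → fail=16;  out {3}∪∅={3}
  n13('dadd'): parent n12 fail=2; on 'd' 2 → fail=19;  out ∅∪∅=∅
  n18('bbbc'): parent n17 fail=16; on 'c' 16→15→0 → fail=8;  out {5}∪∅={5}
  n6('dabab'): parent n5 fail=1; on 'b' 1→0 → fail=15;  out ∅∪∅=∅
  n14('daddb'): parent n13 fail=19; on 'b' 19 → fail=20;  out {4}∪{6}={4,6}
  n7('dababa'): parent n6 fail=15; on 'a' 15→0 → fail=1;  out {1}∪{0}={0,1}

Scan:
[0] read 'c'  n0⇒n8
[1] read 'c'  n8⇒n9  ** P2@[0:1]
[2] read 'd'  n9⇒n2 ·f
[3] read 'c'  n2⇒n8 ·f
[4] read 'c'  n8⇒n9  ** P2@[3:4]
[5] read 'b'  n9⇒n10
[6] read 'b'  n10⇒n11  ** P3@[3:6]
[7] read 'd'  n11⇒n2 ·f
[8] read 'a'  n2⇒n3  ** P0@[8:8]
[9] read 'd'  n3⇒n12
[10] read 'd'  n12⇒n13
[11] read 'b'  n13⇒n14  ** P4@[7:11],P6@[9:11]
[12] read 'd'  n14⇒n2 ·f
[13] read 'd'  n2⇒n19
[14] read 'a'  n19⇒n3 ·f  ** P0@[14:14]
[15] read 'a'  n3⇒n1 ·f  ** P0@[15:15]
[16] read 'a'  n1⇒n1 ·f  ** P0@[16:16]
[17] read 'd'  n1⇒n2 ·f
[18] read 'c'  n2⇒n8 ·f
[19] read 'c'  n8⇒n9  ** P2@[18:19]
[20] read 'b'  n9⇒n10
[21] read 'b'  n10⇒n11  ** P3@[18:21]
[22] read 'b'  n11⇒n17 ·f
[23] read 'c'  n17⇒n18  ** P5@[20:23]
[24] read 'c'  n18⇒n9 ·f  ** P2@[23:24]
[25] read 'c'  n9⇒n9 ·f  ** P2@[24:25]
[26] read 'd'  n9⇒n2 ·f
[27] read 'a'  n2⇒n3  ** P0@[27:27]
[28] read 'd'  n3⇒n12
[29] read 'd'  n12⇒n13
[30] read 'b'  n13⇒n14  ** P4@[26:30],P6@[28:30]
[31] read 'a'  n14⇒n1 ·f  ** P0@[31:31]
[32] read 'd'  n1⇒n2 ·f
[33] read 'b'  n2⇒n15 ·f
[34] read 'd'  n15⇒n2 ·f
[35] read 'a'  n2⇒n3  ** P0@[35:35]
[36] read 'd'  n3⇒n12
[37] read 'd'  n12⇒n13
[38] read 'b'  n13⇒n14  ** P4@[34:38],P6@[36:38]
[39] read 'd'  n14⇒n2 ·f
[40] read 'd'  n2⇒n19
[41] read 'c'  n19⇒n8 ·f
[42] read 'd'  n8⇒n2 ·f
[43] read 'a'  n2⇒n3  ** P0@[43:43]
[44] read 'b'  n3⇒n4
[45] read 'a'  n4⇒n5  ** P0@[45:45]
[46] read 'b'  n5⇒n6
[47] read 'a'  n6⇒n7  ** P0@[47:47],P1@[42:47]
[48] read 'c'  n7⇒n8 ·f
[49] read 'b'  n8⇒n15 ·f
[50] read 'd'  n15⇒n2 ·f
[51] read 'd'  n2⇒n19

Result: [[1,2],[4,2],[6,3],[8,0],[11,4],[11,6],[14,0],[15,0],[16,0],[19,2],[21,3],[23,5],[24,2],[25,2],[27,0],[30,4],[30,6],[31,0],[35,0],[38,4],[38,6],[43,0],[45,0],[47,0],[47,1]]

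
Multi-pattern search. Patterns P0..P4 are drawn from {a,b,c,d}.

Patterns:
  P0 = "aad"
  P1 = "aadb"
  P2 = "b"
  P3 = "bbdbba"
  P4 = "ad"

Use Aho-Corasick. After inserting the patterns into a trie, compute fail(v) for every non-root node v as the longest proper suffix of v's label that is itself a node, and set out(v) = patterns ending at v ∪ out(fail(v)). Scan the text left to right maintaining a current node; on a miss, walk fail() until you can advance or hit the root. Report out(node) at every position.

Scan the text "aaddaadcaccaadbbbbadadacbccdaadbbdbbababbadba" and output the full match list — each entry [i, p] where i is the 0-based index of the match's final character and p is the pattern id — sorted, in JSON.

Build:
Trie nodes:
  0='ε' goto a→1 b→5
  1='a' goto a→2 d→11
  2='aa' goto d→3
  3='aad' goto b→4  [P0 ends]
  4='aadb' goto ·  [P1 ends]
  5='b' goto b→6  [P2 ends]
  6='bb' goto d→7
  7='bbd' goto b→8
  8='bbdb' goto b→9
  9='bbdbb' goto a→10
  10='bbdbba' goto ·  [P3 ends]
  11='ad' goto ·  [P4 ends]

Failure links (BFS by depth):
  n1('a'): parent n0 fail=0; on 'a' 0 → fail=0;  out ∅∪∅=∅
  n5('b'): parent n0 fail=0; on 'b' 0 → fail=0;  out {2}∪∅={2}
  n2('aa'): parent n1 fail=0; on 'a' 0 → fail=1;  out ∅∪∅=∅
  n6('bb'): parent n5 fail=0; on 'b' 0 → fail=5;  out ∅∪{2}={2}
  n11('ad'): parent n1 fail=0; on 'd' 0 → fail=0;  out {4}∪∅={4}
  n3('aad'): parent n2 fail=1; on 'd' 1 → fail=11;  out {0}∪{4}={0,4}
  n7('bbd'): parent n6 fail=5; on 'd' 5→0 → fail=0;  out ∅∪∅=∅
  n4('aadb'): parent n3 fail=11; on 'b' 11→0 → fail=5;  out {1}∪{2}={1,2}
  n8('bbdb'): parent n7 fail=0; on 'b' 0 → fail=5;  out ∅∪{2}={2}
  n9('bbdbb'): parent n8 fail=5; on 'b' 5 → fail=6;  out ∅∪{2}={2}
  n10('bbdbba'): parent n9 fail=6; on 'a' 6→5→0 → fail=1;  out {3}∪∅={3}

Text stream:
[0] read 'a'  n0⇒n1
[1] read 'a'  n1⇒n2
[2] read 'd'  n2⇒n3  → match P0@[0:2],P4@[1:2]
[3] read 'd'  n3⇒n0 (fail-walked)
[4] read 'a'  n0⇒n1
[5] read 'a'  n1⇒n2
[6] read 'd'  n2⇒n3  → match P0@[4:6],P4@[5:6]
[7] read 'c'  n3⇒n0 (fail-walked)
[8] read 'a'  n0⇒n1
[9] read 'c'  n1⇒n0 (fail-walked)
[10] read 'c'  n0⇒n0
[11] read 'a'  n0⇒n1
[12] read 'a'  n1⇒n2
[13] read 'd'  n2⇒n3  → match P0@[11:13],P4@[12:13]
[14] read 'b'  n3⇒n4  → match P1@[11:14],P2@[14:14]
[15] read 'b'  n4⇒n6 (fail-walked)  → match P2@[15:15]
[16] read 'b'  n6⇒n6 (fail-walked)  → match P2@[16:16]
[17] read 'b'  n6⇒n6 (fail-walked)  → match P2@[17:17]
[18] read 'a'  n6⇒n1 (fail-walked)
[19] read 'd'  n1⇒n11  → match P4@[18:19]
[20] read 'a'  n11⇒n1 (fail-walked)
[21] read 'd'  n1⇒n11  → match P4@[20:21]
[22] read 'a'  n11⇒n1 (fail-walked)
[23] read 'c'  n1⇒n0 (fail-walked)
[24] read 'b'  n0⇒n5  → match P2@[24:24]
[25] read 'c'  n5⇒n0 (fail-walked)
[26] read 'c'  n0⇒n0
[27] read 'd'  n0⇒n0
[28] read 'a'  n0⇒n1
[29] read 'a'  n1⇒n2
[30] read 'd'  n2⇒n3  → match P0@[28:30],P4@[29:30]
[31] read 'b'  n3⇒n4  → match P1@[28:31],P2@[31:31]
[32] read 'b'  n4⇒n6 (fail-walked)  → match P2@[32:32]
[33] read 'd'  n6⇒n7
[34] read 'b'  n7⇒n8  → match P2@[34:34]
[35] read 'b'  n8⇒n9  → match P2@[35:35]
[36] read 'a'  n9⇒n10  → match P3@[31:36]
[37] read 'b'  n10⇒n5 (fail-walked)  → match P2@[37:37]
[38] read 'a'  n5⇒n1 (fail-walked)
[39] read 'b'  n1⇒n5 (fail-walked)  → match P2@[39:39]
[40] read 'b'  n5⇒n6  → match P2@[40:40]
[41] read 'a'  n6⇒n1 (fail-walked)
[42] read 'd'  n1⇒n11  → match P4@[41:42]
[43] read 'b'  n11⇒n5 (fail-walked)  → match P2@[43:43]
[44] read 'a'  n5⇒n1 (fail-walked)

Matches: [[2,0],[2,4],[6,0],[6,4],[13,0],[13,4],[14,1],[14,2],[15,2],[16,2],[17,2],[19,4],[21,4],[24,2],[30,0],[30,4],[31,1],[31,2],[32,2],[34,2],[35,2],[36,3],[37,2],[39,2],[40,2],[42,4],[43,2]]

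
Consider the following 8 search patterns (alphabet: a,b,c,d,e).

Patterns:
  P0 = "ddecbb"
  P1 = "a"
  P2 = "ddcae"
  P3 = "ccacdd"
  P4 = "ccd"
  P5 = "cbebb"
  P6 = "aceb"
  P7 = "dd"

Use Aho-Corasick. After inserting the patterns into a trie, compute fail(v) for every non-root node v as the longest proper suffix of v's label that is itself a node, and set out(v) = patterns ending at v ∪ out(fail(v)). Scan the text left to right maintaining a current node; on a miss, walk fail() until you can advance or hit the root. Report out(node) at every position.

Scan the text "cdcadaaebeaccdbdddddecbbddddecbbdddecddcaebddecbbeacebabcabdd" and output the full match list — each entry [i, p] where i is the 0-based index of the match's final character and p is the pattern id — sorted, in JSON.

Build:
Trie nodes:
  0='ε' goto a→7 c→11 d→1
  1='d' goto d→2
  2='dd' goto c→8 e→3  [P7 ends]
  3='dde' goto c→4
  4='ddec' goto b→5
  5='ddecb' goto b→6
  6='ddecbb' goto ·  [P0 ends]
  7='a' goto c→22  [P1 ends]
  8='ddc' goto a→9
  9='ddca' goto e→10
  10='ddcae' goto ·  [P2 ends]
  11='c' goto b→18 c→12
  12='cc' goto a→13 d→17
  13='cca' goto c→14
  14='ccac' goto d→15
  15='ccacd' goto d→16
  16='ccacdd' goto ·  [P3 ends]
  17='ccd' goto ·  [P4 ends]
  18='cb' goto e→19
  19='cbe' goto b→20
  20='cbeb' goto b→21
  21='cbebb' goto ·  [P5 ends]
  22='ac' goto e→23
  23='ace' goto b→24
  24='aceb' goto ·  [P6 ends]

Failure links (BFS by depth):
  n1('d'): parent n0 fail=0; on 'd' 0 → fail=0;  out ∅∪∅=∅
  n7('a'): parent n0 fail=0; on 'a' 0 → fail=0;  out {1}∪∅={1}
  n11('c'): parent n0 fail=0; on 'c' 0 → fail=0;  out ∅∪∅=∅
  n2('dd'): parent n1 fail=0; on 'd' 0 → fail=1;  out {7}∪∅={7}
  n12('cc'): parent n11 fail=0; on 'c' 0 → fail=11;  out ∅∪∅=∅
  n18('cb'): parent n11 fail=0; on 'b' 0 → fail=0;  out ∅∪∅=∅
  n22('ac'): parent n7 fail=0; on 'c' 0 → fail=11;  out ∅∪∅=∅
  n3('dde'): parent n2 fail=1; on 'e' 1→0 → fail=0;  out ∅∪∅=∅
  n8('ddc'): parent n2 fail=1; on 'c' 1→0 → fail=11;  out ∅∪∅=∅
  n13('cca'): parent n12 fail=11; on 'a' 11→0 → fail=7;  out ∅∪{1}={1}
  n17('ccd'): parent n12 fail=11; on 'd' 11→0 → fail=1;  out {4}∪∅={4}
  n19('cbe'): parent n18 fail=0; on 'e' 0 → fail=0;  out ∅∪∅=∅
  n23('ace'): parent n22 fail=11; on 'e' 11→0 → fail=0;  out ∅∪∅=∅
  n4('ddec'): parent n3 fail=0; on 'c' 0 → fail=11;  out ∅∪∅=∅
  n9('ddca'): parent n8 fail=11; on 'a' 11→0 → fail=7;  out ∅∪{1}={1}
  n14('ccac'): parent n13 fail=7; on 'c' 7 → fail=22;  out ∅∪∅=∅
  n20('cbeb'): parent n19 fail=0; on 'b' 0 → fail=0;  out ∅∪∅=∅
  n24('aceb'): parent n23 fail=0; on 'b' 0 → fail=0;  out {6}∪∅={6}
  n5('ddecb'): parent n4 fail=11; on 'b' 11 → fail=18;  out ∅∪∅=∅
  n10('ddcae'): parent n9 fail=7; on 'e' 7→0 → fail=0;  out {2}∪∅={2}
  n15('ccacd'): parent n14 fail=22; on 'd' 22→11→0 → fail=1;  out ∅∪∅=∅
  n21('cbebb'): parent n20 fail=0; on 'b' 0 → fail=0;  out {5}∪∅={5}
  n6('ddecbb'): parent n5 fail=18; on 'b' 18→0 → fail=0;  out {0}∪∅={0}
  n16('ccacdd'): parent n15 fail=1; on 'd' 1 → fail=2;  out {3}∪{7}={3,7}

Run:
[0] read 'c'  n0⇒n11
[1] read 'd'  n11⇒n1 (via fail)
[2] read 'c'  n1⇒n11 (via fail)
[3] read 'a'  n11⇒n7 (via fail)  emit P1@[3:3]
[4] read 'd'  n7⇒n1 (via fail)
[5] read 'a'  n1⇒n7 (via fail)  emit P1@[5:5]
[6] read 'a'  n7⇒n7 (via fail)  emit P1@[6:6]
[7] read 'e'  n7⇒n0 (via fail)
[8] read 'b'  n0⇒n0
[9] read 'e'  n0⇒n0
[10] read 'a'  n0⇒n7  emit P1@[10:10]
[11] read 'c'  n7⇒n22
[12] read 'c'  n22⇒n12 (via fail)
[13] read 'd'  n12⇒n17  emit P4@[11:13]
[14] read 'b'  n17⇒n0 (via fail)
[15] read 'd'  n0⇒n1
[16] read 'd'  n1⇒n2  emit P7@[15:16]
[17] read 'd'  n2⇒n2 (via fail)  emit P7@[16:17]
[18] read 'd'  n2⇒n2 (via fail)  emit P7@[17:18]
[19] read 'd'  n2⇒n2 (via fail)  emit P7@[18:19]
[20] read 'e'  n2⇒n3
[21] read 'c'  n3⇒n4
[22] read 'b'  n4⇒n5
[23] read 'b'  n5⇒n6  emit P0@[18:23]
[24] read 'd'  n6⇒n1 (via fail)
[25] read 'd'  n1⇒n2  emit P7@[24:25]
[26] read 'd'  n2⇒n2 (via fail)  emit P7@[25:26]
[27] read 'd'  n2⇒n2 (via fail)  emit P7@[26:27]
[28] read 'e'  n2⇒n3
[29] read 'c'  n3⇒n4
[30] read 'b'  n4⇒n5
[31] read 'b'  n5⇒n6  emit P0@[26:31]
[32] read 'd'  n6⇒n1 (via fail)
[33] read 'd'  n1⇒n2  emit P7@[32:33]
[34] read 'd'  n2⇒n2 (via fail)  emit P7@[33:34]
[35] read 'e'  n2⇒n3
[36] read 'c'  n3⇒n4
[37] read 'd'  n4⇒n1 (via fail)
[38] read 'd'  n1⇒n2  emit P7@[37:38]
[39] read 'c'  n2⇒n8
[40] read 'a'  n8⇒n9  emit P1@[40:40]
[41] read 'e'  n9⇒n10  emit P2@[37:41]
[42] read 'b'  n10⇒n0 (via fail)
[43] read 'd'  n0⇒n1
[44] read 'd'  n1⇒n2  emit P7@[43:44]
[45] read 'e'  n2⇒n3
[46] read 'c'  n3⇒n4
[47] read 'b'  n4⇒n5
[48] read 'b'  n5⇒n6  emit P0@[43:48]
[49] read 'e'  n6⇒n0 (via fail)
[50] read 'a'  n0⇒n7  emit P1@[50:50]
[51] read 'c'  n7⇒n22
[52] read 'e'  n22⇒n23
[53] read 'b'  n23⇒n24  emit P6@[50:53]
[54] read 'a'  n24⇒n7 (via fail)  emit P1@[54:54]
[55] read 'b'  n7⇒n0 (via fail)
[56] read 'c'  n0⇒n11
[57] read 'a'  n11⇒n7 (via fail)  emit P1@[57:57]
[58] read 'b'  n7⇒n0 (via fail)
[59] read 'd'  n0⇒n1
[60] read 'd'  n1⇒n2  emit P7@[59:60]

Matches: [[3,1],[5,1],[6,1],[10,1],[13,4],[16,7],[17,7],[18,7],[19,7],[23,0],[25,7],[26,7],[27,7],[31,0],[33,7],[34,7],[38,7],[40,1],[41,2],[44,7],[48,0],[50,1],[53,6],[54,1],[57,1],[60,7]]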